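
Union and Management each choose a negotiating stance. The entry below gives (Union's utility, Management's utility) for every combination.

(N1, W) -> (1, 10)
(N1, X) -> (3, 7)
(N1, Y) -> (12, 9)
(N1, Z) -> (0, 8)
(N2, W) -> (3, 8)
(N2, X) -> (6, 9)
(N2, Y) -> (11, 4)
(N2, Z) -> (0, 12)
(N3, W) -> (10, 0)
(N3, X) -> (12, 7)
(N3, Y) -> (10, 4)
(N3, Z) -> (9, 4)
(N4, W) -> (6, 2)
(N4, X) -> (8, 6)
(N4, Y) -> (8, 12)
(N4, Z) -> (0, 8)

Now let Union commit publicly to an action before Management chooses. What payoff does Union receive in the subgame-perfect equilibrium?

12

Work backward from Management's decision.
- N1: BR = W, leader payoff 1.
- N2: BR = Z, leader payoff 0.
- N3: BR = X, leader payoff 12.
- N4: BR = Y, leader payoff 8.
Among 1, 0, 12, 8, the best is 12 at N3. Subgame-perfect outcome: (N3, X) with payoffs (12, 7).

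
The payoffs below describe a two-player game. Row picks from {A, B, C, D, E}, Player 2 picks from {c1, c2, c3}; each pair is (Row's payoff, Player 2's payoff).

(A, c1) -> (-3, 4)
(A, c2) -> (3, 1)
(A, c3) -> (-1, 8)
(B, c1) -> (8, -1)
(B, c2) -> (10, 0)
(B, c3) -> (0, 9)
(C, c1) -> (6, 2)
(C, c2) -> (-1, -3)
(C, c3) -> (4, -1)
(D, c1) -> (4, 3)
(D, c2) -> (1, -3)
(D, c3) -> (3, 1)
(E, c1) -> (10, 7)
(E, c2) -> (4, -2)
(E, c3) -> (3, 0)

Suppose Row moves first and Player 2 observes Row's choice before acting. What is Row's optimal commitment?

Solve by backward induction (Row leads).
- A: BR = c3, leader payoff -1.
- B: BR = c3, leader payoff 0.
- C: BR = c1, leader payoff 6.
- D: BR = c1, leader payoff 4.
- E: BR = c1, leader payoff 10.
Row's induced payoffs are -1, 0, 6, 4, 10, so Row commits to E. Subgame-perfect outcome: (E, c1) with payoffs (10, 7).

E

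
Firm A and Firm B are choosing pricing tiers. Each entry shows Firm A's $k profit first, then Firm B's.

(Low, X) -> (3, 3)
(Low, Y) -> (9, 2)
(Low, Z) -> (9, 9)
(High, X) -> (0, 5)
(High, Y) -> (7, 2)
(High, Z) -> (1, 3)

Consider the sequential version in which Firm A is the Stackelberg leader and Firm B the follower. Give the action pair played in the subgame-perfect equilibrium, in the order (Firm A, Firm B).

(Low, Z)

Work backward from Firm B's decision.
- Low: BR = Z, leader payoff 9.
- High: BR = X, leader payoff 0.
Maximizing over 9, 0, Firm A chooses Low. Subgame-perfect outcome: (Low, Z) with payoffs (9, 9).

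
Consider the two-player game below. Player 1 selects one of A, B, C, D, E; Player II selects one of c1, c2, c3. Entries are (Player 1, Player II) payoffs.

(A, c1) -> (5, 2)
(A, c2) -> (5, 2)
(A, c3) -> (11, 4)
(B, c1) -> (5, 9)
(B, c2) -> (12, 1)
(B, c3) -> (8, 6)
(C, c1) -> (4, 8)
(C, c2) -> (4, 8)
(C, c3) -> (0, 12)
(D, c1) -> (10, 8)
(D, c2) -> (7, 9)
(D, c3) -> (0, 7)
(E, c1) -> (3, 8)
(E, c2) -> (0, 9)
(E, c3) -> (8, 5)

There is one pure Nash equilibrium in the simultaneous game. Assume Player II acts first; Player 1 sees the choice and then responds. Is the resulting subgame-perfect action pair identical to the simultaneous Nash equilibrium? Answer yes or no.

no

Player 1 best-responds to each possible Player II move:
- c1: Player 1 compares 5, 5, 4, 10, 3 and picks D; Player II would get 8.
- c2: Player 1 compares 5, 12, 4, 7, 0 and picks B; Player II would get 1.
- c3: Player 1 compares 11, 8, 0, 0, 8 and picks A; Player II would get 4.
Among 8, 1, 4, the best is 8 at c1. Subgame-perfect outcome: (D, c1) with payoffs (10, 8).
For the simultaneous game, intersect best replies.
Player 1's best replies: c1→D; c2→B; c3→A.
Player II's best replies: A→c3; B→c1; C→c3; D→c2; E→c2.
The unique mutual best reply is (A, c3), giving (11, 4).
Sequential outcome (D, c1) differs from the Nash profile (A, c3).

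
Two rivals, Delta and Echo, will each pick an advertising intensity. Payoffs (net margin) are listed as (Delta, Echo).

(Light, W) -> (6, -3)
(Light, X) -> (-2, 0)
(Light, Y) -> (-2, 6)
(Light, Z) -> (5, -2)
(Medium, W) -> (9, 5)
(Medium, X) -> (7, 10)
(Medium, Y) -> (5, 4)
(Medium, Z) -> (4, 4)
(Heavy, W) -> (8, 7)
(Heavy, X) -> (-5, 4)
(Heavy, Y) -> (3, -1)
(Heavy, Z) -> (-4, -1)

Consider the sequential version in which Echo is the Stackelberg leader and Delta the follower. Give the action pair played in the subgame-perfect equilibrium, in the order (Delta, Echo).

Backward induction with Echo moving first.
- W: Delta compares 6, 9, 8 and picks Medium; Echo would get 5.
- X: Delta compares -2, 7, -5 and picks Medium; Echo would get 10.
- Y: Delta compares -2, 5, 3 and picks Medium; Echo would get 4.
- Z: Delta compares 5, 4, -4 and picks Light; Echo would get -2.
Among 5, 10, 4, -2, the best is 10 at X. Subgame-perfect outcome: (Medium, X) with payoffs (7, 10).

(Medium, X)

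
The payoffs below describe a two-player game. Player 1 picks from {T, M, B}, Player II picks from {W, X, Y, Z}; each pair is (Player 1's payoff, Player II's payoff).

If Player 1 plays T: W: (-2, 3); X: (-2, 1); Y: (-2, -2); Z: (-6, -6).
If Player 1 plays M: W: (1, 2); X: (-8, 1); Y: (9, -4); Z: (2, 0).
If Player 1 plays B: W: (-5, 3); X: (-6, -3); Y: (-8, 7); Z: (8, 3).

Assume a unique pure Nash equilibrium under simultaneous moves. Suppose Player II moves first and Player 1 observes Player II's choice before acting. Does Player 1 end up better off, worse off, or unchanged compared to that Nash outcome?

Work backward from Player 1's decision.
- W → Player 1 plays M (best of -2, 1, -5); Player II gets 2.
- X → Player 1 plays T (best of -2, -8, -6); Player II gets 1.
- Y → Player 1 plays M (best of -2, 9, -8); Player II gets -4.
- Z → Player 1 plays B (best of -6, 2, 8); Player II gets 3.
Maximizing over 2, 1, -4, 3, Player II chooses Z. Subgame-perfect outcome: (B, Z) with payoffs (8, 3).
For the simultaneous game, intersect best replies.
Player 1's best replies: W→M; X→T; Y→M; Z→B.
Player II's best replies: T→W; M→W; B→Y.
The unique mutual best reply is (M, W), giving (1, 2).
Player 1 earns 8 sequentially versus 1 at the Nash outcome: better off.

better off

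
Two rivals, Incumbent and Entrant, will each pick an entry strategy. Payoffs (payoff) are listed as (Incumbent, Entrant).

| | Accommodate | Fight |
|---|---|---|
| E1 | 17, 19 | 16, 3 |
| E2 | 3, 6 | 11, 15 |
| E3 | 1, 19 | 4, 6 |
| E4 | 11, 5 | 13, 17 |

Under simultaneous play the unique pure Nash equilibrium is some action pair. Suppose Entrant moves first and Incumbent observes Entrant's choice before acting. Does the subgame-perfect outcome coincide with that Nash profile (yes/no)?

Work backward from Incumbent's decision.
- Accommodate: BR = E1, leader payoff 19.
- Fight: BR = E1, leader payoff 3.
Among 19, 3, the best is 19 at Accommodate. Subgame-perfect outcome: (E1, Accommodate) with payoffs (17, 19).
Now find the simultaneous Nash equilibrium.
Incumbent's best replies: Accommodate→E1; Fight→E1.
Entrant's best replies: E1→Accommodate; E2→Fight; E3→Accommodate; E4→Fight.
The unique mutual best reply is (E1, Accommodate), giving (17, 19).
Sequential outcome (E1, Accommodate) coincides with the Nash profile (E1, Accommodate).

yes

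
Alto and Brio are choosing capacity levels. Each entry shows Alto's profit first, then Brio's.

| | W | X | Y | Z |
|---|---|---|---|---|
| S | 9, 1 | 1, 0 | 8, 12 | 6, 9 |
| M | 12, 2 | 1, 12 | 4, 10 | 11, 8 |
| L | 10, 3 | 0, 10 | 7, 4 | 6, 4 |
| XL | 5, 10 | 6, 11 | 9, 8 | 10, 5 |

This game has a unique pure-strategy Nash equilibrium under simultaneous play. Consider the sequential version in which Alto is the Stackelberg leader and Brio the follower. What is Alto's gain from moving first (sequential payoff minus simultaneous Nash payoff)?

Solve by backward induction (Alto leads).
- S: Brio compares 1, 0, 12, 9 and picks Y; Alto would get 8.
- M: Brio compares 2, 12, 10, 8 and picks X; Alto would get 1.
- L: Brio compares 3, 10, 4, 4 and picks X; Alto would get 0.
- XL: Brio compares 10, 11, 8, 5 and picks X; Alto would get 6.
Alto's induced payoffs are 8, 1, 0, 6, so Alto commits to S. Subgame-perfect outcome: (S, Y) with payoffs (8, 12).
Under simultaneous play:
Alto's best replies: W→M; X→XL; Y→XL; Z→M.
Brio's best replies: S→Y; M→X; L→X; XL→X.
Only (XL, X) has each player best-responding; Nash payoffs (6, 11).
Alto's commitment gain: 8 − 6 = 2.

2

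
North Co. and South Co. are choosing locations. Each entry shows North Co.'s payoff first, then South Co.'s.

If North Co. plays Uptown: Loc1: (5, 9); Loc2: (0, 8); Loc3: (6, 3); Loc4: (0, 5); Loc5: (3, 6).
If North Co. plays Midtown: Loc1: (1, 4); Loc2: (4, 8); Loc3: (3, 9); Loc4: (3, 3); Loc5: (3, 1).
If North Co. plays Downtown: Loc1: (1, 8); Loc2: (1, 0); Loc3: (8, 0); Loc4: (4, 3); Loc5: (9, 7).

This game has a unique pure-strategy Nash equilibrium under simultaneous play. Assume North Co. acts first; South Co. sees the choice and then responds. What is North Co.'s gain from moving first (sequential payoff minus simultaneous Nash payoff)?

0

Work backward from South Co.'s decision.
- Uptown: South Co. compares 9, 8, 3, 5, 6 and picks Loc1; North Co. would get 5.
- Midtown: South Co. compares 4, 8, 9, 3, 1 and picks Loc3; North Co. would get 3.
- Downtown: South Co. compares 8, 0, 0, 3, 7 and picks Loc1; North Co. would get 1.
Maximizing over 5, 3, 1, North Co. chooses Uptown. Subgame-perfect outcome: (Uptown, Loc1) with payoffs (5, 9).
Now find the simultaneous Nash equilibrium.
North Co.'s best replies: Loc1→Uptown; Loc2→Midtown; Loc3→Downtown; Loc4→Downtown; Loc5→Downtown.
South Co.'s best replies: Uptown→Loc1; Midtown→Loc3; Downtown→Loc1.
The unique mutual best reply is (Uptown, Loc1), giving (5, 9).
North Co.'s commitment gain: 5 − 5 = 0.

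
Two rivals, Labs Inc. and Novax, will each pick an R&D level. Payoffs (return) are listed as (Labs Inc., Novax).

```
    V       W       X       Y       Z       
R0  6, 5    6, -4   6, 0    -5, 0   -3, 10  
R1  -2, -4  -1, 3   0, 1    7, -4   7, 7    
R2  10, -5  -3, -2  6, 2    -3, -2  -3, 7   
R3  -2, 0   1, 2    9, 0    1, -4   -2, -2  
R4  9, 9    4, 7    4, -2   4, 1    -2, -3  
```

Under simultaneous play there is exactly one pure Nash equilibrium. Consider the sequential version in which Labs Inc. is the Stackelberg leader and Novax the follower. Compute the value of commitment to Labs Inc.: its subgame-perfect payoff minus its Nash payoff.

Work backward from Novax's decision.
- R0 → Novax plays Z (best of 5, -4, 0, 0, 10); Labs Inc. gets -3.
- R1 → Novax plays Z (best of -4, 3, 1, -4, 7); Labs Inc. gets 7.
- R2 → Novax plays Z (best of -5, -2, 2, -2, 7); Labs Inc. gets -3.
- R3 → Novax plays W (best of 0, 2, 0, -4, -2); Labs Inc. gets 1.
- R4 → Novax plays V (best of 9, 7, -2, 1, -3); Labs Inc. gets 9.
Maximizing over -3, 7, -3, 1, 9, Labs Inc. chooses R4. Subgame-perfect outcome: (R4, V) with payoffs (9, 9).
Under simultaneous play:
Labs Inc.'s best replies: V→R2; W→R0; X→R3; Y→R1; Z→R1.
Novax's best replies: R0→Z; R1→Z; R2→Z; R3→W; R4→V.
Only (R1, Z) has each player best-responding; Nash payoffs (7, 7).
Labs Inc.'s commitment gain: 9 − 7 = 2.

2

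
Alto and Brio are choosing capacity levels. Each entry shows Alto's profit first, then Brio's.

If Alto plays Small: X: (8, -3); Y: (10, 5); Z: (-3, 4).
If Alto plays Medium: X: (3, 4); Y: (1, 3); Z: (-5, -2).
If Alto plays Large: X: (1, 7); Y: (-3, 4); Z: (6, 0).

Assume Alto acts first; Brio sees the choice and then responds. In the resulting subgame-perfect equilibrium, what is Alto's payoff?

10

Backward induction with Alto moving first.
- Small → Brio plays Y (best of -3, 5, 4); Alto gets 10.
- Medium → Brio plays X (best of 4, 3, -2); Alto gets 3.
- Large → Brio plays X (best of 7, 4, 0); Alto gets 1.
Alto's induced payoffs are 10, 3, 1, so Alto commits to Small. Subgame-perfect outcome: (Small, Y) with payoffs (10, 5).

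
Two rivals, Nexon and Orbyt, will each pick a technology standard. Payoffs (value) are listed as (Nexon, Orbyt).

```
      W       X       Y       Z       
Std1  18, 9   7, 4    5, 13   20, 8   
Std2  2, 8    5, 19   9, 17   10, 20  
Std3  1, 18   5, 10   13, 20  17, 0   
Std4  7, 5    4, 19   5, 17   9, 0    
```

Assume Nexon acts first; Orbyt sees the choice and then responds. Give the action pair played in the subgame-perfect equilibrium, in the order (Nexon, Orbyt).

Orbyt best-responds to each possible Nexon move:
- Std1: BR = Y, leader payoff 5.
- Std2: BR = Z, leader payoff 10.
- Std3: BR = Y, leader payoff 13.
- Std4: BR = X, leader payoff 4.
Among 5, 10, 13, 4, the best is 13 at Std3. Subgame-perfect outcome: (Std3, Y) with payoffs (13, 20).

(Std3, Y)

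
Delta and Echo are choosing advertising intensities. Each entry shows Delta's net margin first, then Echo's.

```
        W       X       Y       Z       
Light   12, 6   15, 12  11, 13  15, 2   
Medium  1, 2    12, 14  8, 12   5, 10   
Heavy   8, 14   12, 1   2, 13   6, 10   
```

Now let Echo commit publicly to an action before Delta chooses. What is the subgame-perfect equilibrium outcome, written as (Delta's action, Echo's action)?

Backward induction with Echo moving first.
- W: Delta compares 12, 1, 8 and picks Light; Echo would get 6.
- X: Delta compares 15, 12, 12 and picks Light; Echo would get 12.
- Y: Delta compares 11, 8, 2 and picks Light; Echo would get 13.
- Z: Delta compares 15, 5, 6 and picks Light; Echo would get 2.
Echo's induced payoffs are 6, 12, 13, 2, so Echo commits to Y. Subgame-perfect outcome: (Light, Y) with payoffs (11, 13).

(Light, Y)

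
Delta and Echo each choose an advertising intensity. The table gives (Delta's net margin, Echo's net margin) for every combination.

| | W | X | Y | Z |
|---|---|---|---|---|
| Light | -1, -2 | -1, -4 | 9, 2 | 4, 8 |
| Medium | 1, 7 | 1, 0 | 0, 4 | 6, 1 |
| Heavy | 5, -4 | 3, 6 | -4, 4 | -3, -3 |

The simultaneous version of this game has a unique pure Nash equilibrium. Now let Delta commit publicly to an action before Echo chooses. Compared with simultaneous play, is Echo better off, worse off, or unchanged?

Backward induction with Delta moving first.
- Light: BR = Z, leader payoff 4.
- Medium: BR = W, leader payoff 1.
- Heavy: BR = X, leader payoff 3.
Delta's induced payoffs are 4, 1, 3, so Delta commits to Light. Subgame-perfect outcome: (Light, Z) with payoffs (4, 8).
Now find the simultaneous Nash equilibrium.
Delta's best replies: W→Heavy; X→Heavy; Y→Light; Z→Medium.
Echo's best replies: Light→Z; Medium→W; Heavy→X.
Only (Heavy, X) has each player best-responding; Nash payoffs (3, 6).
Echo earns 8 sequentially versus 6 at the Nash outcome: better off.

better off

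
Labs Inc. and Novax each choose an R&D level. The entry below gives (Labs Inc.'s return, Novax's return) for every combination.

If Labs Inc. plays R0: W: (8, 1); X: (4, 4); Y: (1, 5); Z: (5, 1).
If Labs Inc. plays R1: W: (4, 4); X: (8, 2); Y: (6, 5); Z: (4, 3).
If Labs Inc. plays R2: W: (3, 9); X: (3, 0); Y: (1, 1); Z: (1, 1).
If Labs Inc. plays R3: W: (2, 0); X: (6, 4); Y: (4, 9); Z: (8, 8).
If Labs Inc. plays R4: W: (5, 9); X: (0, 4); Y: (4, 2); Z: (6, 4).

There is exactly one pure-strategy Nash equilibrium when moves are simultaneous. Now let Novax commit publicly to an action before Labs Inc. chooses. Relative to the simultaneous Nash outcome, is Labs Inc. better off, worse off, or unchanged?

Backward induction with Novax moving first.
- W: Labs Inc. compares 8, 4, 3, 2, 5 and picks R0; Novax would get 1.
- X: Labs Inc. compares 4, 8, 3, 6, 0 and picks R1; Novax would get 2.
- Y: Labs Inc. compares 1, 6, 1, 4, 4 and picks R1; Novax would get 5.
- Z: Labs Inc. compares 5, 4, 1, 8, 6 and picks R3; Novax would get 8.
Novax's induced payoffs are 1, 2, 5, 8, so Novax commits to Z. Subgame-perfect outcome: (R3, Z) with payoffs (8, 8).
For the simultaneous game, intersect best replies.
Labs Inc.'s best replies: W→R0; X→R1; Y→R1; Z→R3.
Novax's best replies: R0→Y; R1→Y; R2→W; R3→Y; R4→W.
Only (R1, Y) has each player best-responding; Nash payoffs (6, 5).
Labs Inc. earns 8 sequentially versus 6 at the Nash outcome: better off.

better off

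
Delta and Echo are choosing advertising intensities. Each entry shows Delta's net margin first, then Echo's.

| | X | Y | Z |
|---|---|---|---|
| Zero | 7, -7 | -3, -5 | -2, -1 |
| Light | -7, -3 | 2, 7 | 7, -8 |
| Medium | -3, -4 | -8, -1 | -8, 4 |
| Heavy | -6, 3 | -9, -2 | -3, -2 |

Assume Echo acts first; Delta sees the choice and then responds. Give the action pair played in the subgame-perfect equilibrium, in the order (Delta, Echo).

(Light, Y)

Work backward from Delta's decision.
- X → Delta plays Zero (best of 7, -7, -3, -6); Echo gets -7.
- Y → Delta plays Light (best of -3, 2, -8, -9); Echo gets 7.
- Z → Delta plays Light (best of -2, 7, -8, -3); Echo gets -8.
Among -7, 7, -8, the best is 7 at Y. Subgame-perfect outcome: (Light, Y) with payoffs (2, 7).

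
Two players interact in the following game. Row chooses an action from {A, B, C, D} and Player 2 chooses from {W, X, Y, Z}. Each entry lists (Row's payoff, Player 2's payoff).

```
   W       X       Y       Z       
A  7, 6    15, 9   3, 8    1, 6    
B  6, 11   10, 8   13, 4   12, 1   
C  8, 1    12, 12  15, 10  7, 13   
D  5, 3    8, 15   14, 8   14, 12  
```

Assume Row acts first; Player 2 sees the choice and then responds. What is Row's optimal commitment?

Player 2 best-responds to each possible Row move:
- A: Player 2 compares 6, 9, 8, 6 and picks X; Row would get 15.
- B: Player 2 compares 11, 8, 4, 1 and picks W; Row would get 6.
- C: Player 2 compares 1, 12, 10, 13 and picks Z; Row would get 7.
- D: Player 2 compares 3, 15, 8, 12 and picks X; Row would get 8.
Maximizing over 15, 6, 7, 8, Row chooses A. Subgame-perfect outcome: (A, X) with payoffs (15, 9).

A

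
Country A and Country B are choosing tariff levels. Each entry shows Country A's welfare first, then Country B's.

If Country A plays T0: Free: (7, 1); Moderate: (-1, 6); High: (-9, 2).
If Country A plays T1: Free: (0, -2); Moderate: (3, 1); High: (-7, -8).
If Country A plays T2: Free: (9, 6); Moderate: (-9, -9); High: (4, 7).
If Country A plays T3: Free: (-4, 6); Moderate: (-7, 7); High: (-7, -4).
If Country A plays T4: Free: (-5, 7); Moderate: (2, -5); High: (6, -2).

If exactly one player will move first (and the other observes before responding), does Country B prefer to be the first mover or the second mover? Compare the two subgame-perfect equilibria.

If Country A leads: Country B's best replies are T0→Moderate, T1→Moderate, T2→High, T3→Moderate, T4→Free; Country A's induced payoffs -1, 3, 4, -7, -5; outcome (T2, High), payoffs (4, 7).
If Country B leads: Country A's best replies are Free→T2, Moderate→T1, High→T4; Country B's induced payoffs 6, 1, -2; outcome (T2, Free), payoffs (9, 6).
Country B gets 6 moving first and 7 moving second, so Country B prefers to move second.

second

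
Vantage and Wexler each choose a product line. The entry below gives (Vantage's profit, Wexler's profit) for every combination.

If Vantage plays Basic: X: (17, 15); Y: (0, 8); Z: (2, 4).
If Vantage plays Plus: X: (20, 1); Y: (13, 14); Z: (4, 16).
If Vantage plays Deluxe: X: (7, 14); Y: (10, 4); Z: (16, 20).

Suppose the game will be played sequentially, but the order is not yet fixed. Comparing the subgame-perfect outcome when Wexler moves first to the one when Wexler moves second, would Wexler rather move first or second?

first

If Vantage leads: Wexler's best replies are Basic→X, Plus→Z, Deluxe→Z; Vantage's induced payoffs 17, 4, 16; outcome (Basic, X), payoffs (17, 15).
If Wexler leads: Vantage's best replies are X→Plus, Y→Plus, Z→Deluxe; Wexler's induced payoffs 1, 14, 20; outcome (Deluxe, Z), payoffs (16, 20).
Wexler gets 20 moving first and 15 moving second, so Wexler prefers to move first.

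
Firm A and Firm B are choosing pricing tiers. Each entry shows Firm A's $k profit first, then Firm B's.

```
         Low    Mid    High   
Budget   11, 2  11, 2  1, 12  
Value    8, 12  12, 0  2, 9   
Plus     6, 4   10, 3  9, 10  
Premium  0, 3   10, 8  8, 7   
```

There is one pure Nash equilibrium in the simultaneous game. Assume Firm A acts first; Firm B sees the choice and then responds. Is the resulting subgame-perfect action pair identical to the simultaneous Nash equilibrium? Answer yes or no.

no

Firm B best-responds to each possible Firm A move:
- Budget: Firm B compares 2, 2, 12 and picks High; Firm A would get 1.
- Value: Firm B compares 12, 0, 9 and picks Low; Firm A would get 8.
- Plus: Firm B compares 4, 3, 10 and picks High; Firm A would get 9.
- Premium: Firm B compares 3, 8, 7 and picks Mid; Firm A would get 10.
Among 1, 8, 9, 10, the best is 10 at Premium. Subgame-perfect outcome: (Premium, Mid) with payoffs (10, 8).
For the simultaneous game, intersect best replies.
Firm A's best replies: Low→Budget; Mid→Value; High→Plus.
Firm B's best replies: Budget→High; Value→Low; Plus→High; Premium→Mid.
Only (Plus, High) has each player best-responding; Nash payoffs (9, 10).
Sequential outcome (Premium, Mid) differs from the Nash profile (Plus, High).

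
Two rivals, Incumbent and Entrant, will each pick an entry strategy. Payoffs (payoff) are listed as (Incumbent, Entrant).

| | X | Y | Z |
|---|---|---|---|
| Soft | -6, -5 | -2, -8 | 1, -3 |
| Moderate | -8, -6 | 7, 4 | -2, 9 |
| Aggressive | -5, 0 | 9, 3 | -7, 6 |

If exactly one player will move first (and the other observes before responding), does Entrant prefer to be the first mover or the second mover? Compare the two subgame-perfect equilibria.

If Incumbent leads: Entrant's best replies are Soft→Z, Moderate→Z, Aggressive→Z; Incumbent's induced payoffs 1, -2, -7; outcome (Soft, Z), payoffs (1, -3).
If Entrant leads: Incumbent's best replies are X→Aggressive, Y→Aggressive, Z→Soft; Entrant's induced payoffs 0, 3, -3; outcome (Aggressive, Y), payoffs (9, 3).
Entrant gets 3 moving first and -3 moving second, so Entrant prefers to move first.

first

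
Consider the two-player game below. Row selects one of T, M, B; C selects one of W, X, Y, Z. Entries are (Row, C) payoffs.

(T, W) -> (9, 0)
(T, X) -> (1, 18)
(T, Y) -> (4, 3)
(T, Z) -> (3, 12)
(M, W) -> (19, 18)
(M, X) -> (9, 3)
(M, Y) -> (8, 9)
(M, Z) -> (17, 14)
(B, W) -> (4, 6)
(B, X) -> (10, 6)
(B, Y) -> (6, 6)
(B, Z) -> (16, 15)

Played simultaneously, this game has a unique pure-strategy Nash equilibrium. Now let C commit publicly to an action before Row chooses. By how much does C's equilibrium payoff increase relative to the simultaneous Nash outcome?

0

Solve by backward induction (C leads).
- W: Row compares 9, 19, 4 and picks M; C would get 18.
- X: Row compares 1, 9, 10 and picks B; C would get 6.
- Y: Row compares 4, 8, 6 and picks M; C would get 9.
- Z: Row compares 3, 17, 16 and picks M; C would get 14.
Maximizing over 18, 6, 9, 14, C chooses W. Subgame-perfect outcome: (M, W) with payoffs (19, 18).
Now find the simultaneous Nash equilibrium.
Row's best replies: W→M; X→B; Y→M; Z→M.
C's best replies: T→X; M→W; B→Z.
The unique mutual best reply is (M, W), giving (19, 18).
C's commitment gain: 18 − 18 = 0.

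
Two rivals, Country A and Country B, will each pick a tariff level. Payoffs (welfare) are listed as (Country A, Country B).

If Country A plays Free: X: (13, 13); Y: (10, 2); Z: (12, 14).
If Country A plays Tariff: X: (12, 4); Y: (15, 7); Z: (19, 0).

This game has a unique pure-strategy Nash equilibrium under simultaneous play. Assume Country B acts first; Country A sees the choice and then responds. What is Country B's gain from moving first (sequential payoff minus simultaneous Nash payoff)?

6

Solve by backward induction (Country B leads).
- X → Country A plays Free (best of 13, 12); Country B gets 13.
- Y → Country A plays Tariff (best of 10, 15); Country B gets 7.
- Z → Country A plays Tariff (best of 12, 19); Country B gets 0.
Maximizing over 13, 7, 0, Country B chooses X. Subgame-perfect outcome: (Free, X) with payoffs (13, 13).
Under simultaneous play:
Country A's best replies: X→Free; Y→Tariff; Z→Tariff.
Country B's best replies: Free→Z; Tariff→Y.
The unique mutual best reply is (Tariff, Y), giving (15, 7).
Country B's commitment gain: 13 − 7 = 6.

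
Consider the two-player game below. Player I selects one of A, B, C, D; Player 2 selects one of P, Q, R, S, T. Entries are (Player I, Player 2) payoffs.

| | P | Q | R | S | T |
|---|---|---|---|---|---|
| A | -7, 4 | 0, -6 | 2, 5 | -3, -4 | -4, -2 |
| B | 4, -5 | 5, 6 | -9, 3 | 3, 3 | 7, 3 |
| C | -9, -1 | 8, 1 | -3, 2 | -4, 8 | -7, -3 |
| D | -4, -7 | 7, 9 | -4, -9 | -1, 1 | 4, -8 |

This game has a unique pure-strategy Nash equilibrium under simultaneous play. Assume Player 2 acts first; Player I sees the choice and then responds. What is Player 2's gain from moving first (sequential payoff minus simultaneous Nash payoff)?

0

Backward induction with Player 2 moving first.
- P: Player I compares -7, 4, -9, -4 and picks B; Player 2 would get -5.
- Q: Player I compares 0, 5, 8, 7 and picks C; Player 2 would get 1.
- R: Player I compares 2, -9, -3, -4 and picks A; Player 2 would get 5.
- S: Player I compares -3, 3, -4, -1 and picks B; Player 2 would get 3.
- T: Player I compares -4, 7, -7, 4 and picks B; Player 2 would get 3.
Maximizing over -5, 1, 5, 3, 3, Player 2 chooses R. Subgame-perfect outcome: (A, R) with payoffs (2, 5).
Now find the simultaneous Nash equilibrium.
Player I's best replies: P→B; Q→C; R→A; S→B; T→B.
Player 2's best replies: A→R; B→Q; C→S; D→Q.
Only (A, R) has each player best-responding; Nash payoffs (2, 5).
Player 2's commitment gain: 5 − 5 = 0.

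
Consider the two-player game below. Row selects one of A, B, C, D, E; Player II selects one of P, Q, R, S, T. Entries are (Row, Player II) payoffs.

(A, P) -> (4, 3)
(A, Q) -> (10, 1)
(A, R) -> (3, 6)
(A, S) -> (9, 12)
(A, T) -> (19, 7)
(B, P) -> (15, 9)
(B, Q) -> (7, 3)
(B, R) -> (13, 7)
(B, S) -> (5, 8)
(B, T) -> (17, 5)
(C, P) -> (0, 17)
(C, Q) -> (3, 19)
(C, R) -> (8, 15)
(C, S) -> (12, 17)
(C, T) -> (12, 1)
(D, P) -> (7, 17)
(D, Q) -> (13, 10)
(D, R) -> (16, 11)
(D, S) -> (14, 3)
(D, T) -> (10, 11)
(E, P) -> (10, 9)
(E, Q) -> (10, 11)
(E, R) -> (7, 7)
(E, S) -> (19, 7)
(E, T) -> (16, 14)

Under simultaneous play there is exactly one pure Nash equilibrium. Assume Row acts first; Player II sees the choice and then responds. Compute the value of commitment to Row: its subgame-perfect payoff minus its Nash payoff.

1

Solve by backward induction (Row leads).
- A: BR = S, leader payoff 9.
- B: BR = P, leader payoff 15.
- C: BR = Q, leader payoff 3.
- D: BR = P, leader payoff 7.
- E: BR = T, leader payoff 16.
Row's induced payoffs are 9, 15, 3, 7, 16, so Row commits to E. Subgame-perfect outcome: (E, T) with payoffs (16, 14).
Now find the simultaneous Nash equilibrium.
Row's best replies: P→B; Q→D; R→D; S→E; T→A.
Player II's best replies: A→S; B→P; C→Q; D→P; E→T.
The unique mutual best reply is (B, P), giving (15, 9).
Row's commitment gain: 16 − 15 = 1.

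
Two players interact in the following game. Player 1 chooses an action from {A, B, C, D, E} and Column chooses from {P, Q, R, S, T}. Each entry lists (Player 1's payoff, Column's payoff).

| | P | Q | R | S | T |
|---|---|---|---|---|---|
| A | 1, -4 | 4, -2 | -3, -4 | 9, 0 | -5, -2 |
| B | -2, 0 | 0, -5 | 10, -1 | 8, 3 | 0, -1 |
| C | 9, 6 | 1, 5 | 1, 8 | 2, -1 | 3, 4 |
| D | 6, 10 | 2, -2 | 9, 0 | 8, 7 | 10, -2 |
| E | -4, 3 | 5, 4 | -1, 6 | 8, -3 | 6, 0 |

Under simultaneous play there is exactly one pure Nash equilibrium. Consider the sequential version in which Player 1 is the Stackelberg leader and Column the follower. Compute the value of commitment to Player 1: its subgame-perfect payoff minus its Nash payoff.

Solve by backward induction (Player 1 leads).
- A: Column compares -4, -2, -4, 0, -2 and picks S; Player 1 would get 9.
- B: Column compares 0, -5, -1, 3, -1 and picks S; Player 1 would get 8.
- C: Column compares 6, 5, 8, -1, 4 and picks R; Player 1 would get 1.
- D: Column compares 10, -2, 0, 7, -2 and picks P; Player 1 would get 6.
- E: Column compares 3, 4, 6, -3, 0 and picks R; Player 1 would get -1.
Among 9, 8, 1, 6, -1, the best is 9 at A. Subgame-perfect outcome: (A, S) with payoffs (9, 0).
For the simultaneous game, intersect best replies.
Player 1's best replies: P→C; Q→E; R→B; S→A; T→D.
Column's best replies: A→S; B→S; C→R; D→P; E→R.
The unique mutual best reply is (A, S), giving (9, 0).
Player 1's commitment gain: 9 − 9 = 0.

0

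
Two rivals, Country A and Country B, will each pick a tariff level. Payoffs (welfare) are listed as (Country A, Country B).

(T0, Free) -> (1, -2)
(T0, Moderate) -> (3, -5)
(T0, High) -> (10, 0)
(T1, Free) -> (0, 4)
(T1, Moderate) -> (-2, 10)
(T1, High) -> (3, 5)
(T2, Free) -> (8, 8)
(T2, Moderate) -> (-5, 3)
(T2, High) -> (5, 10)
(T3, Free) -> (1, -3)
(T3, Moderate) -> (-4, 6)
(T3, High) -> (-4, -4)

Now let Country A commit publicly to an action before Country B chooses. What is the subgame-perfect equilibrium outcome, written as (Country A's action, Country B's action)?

(T0, High)

Country B best-responds to each possible Country A move:
- T0: BR = High, leader payoff 10.
- T1: BR = Moderate, leader payoff -2.
- T2: BR = High, leader payoff 5.
- T3: BR = Moderate, leader payoff -4.
Maximizing over 10, -2, 5, -4, Country A chooses T0. Subgame-perfect outcome: (T0, High) with payoffs (10, 0).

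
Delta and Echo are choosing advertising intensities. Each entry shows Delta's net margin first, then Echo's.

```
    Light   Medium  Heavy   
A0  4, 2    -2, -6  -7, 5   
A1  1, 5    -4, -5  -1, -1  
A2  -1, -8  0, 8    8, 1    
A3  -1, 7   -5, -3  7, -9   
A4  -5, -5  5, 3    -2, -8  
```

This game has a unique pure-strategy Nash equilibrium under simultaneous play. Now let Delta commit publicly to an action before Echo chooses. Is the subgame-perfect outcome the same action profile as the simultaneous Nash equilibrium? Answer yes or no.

Echo best-responds to each possible Delta move:
- A0: BR = Heavy, leader payoff -7.
- A1: BR = Light, leader payoff 1.
- A2: BR = Medium, leader payoff 0.
- A3: BR = Light, leader payoff -1.
- A4: BR = Medium, leader payoff 5.
Delta's induced payoffs are -7, 1, 0, -1, 5, so Delta commits to A4. Subgame-perfect outcome: (A4, Medium) with payoffs (5, 3).
Under simultaneous play:
Delta's best replies: Light→A0; Medium→A4; Heavy→A2.
Echo's best replies: A0→Heavy; A1→Light; A2→Medium; A3→Light; A4→Medium.
The unique mutual best reply is (A4, Medium), giving (5, 3).
Sequential outcome (A4, Medium) coincides with the Nash profile (A4, Medium).

yes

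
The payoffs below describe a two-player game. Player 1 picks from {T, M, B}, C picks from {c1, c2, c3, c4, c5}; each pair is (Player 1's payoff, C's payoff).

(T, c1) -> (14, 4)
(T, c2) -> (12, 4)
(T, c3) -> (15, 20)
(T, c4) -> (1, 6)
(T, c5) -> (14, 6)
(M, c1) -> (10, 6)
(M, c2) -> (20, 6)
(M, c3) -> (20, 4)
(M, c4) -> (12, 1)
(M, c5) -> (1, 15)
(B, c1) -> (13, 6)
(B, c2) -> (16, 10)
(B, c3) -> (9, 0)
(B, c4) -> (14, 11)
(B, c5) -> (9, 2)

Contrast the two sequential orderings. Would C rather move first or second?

second

If Player 1 leads: C's best replies are T→c3, M→c5, B→c4; Player 1's induced payoffs 15, 1, 14; outcome (T, c3), payoffs (15, 20).
If C leads: Player 1's best replies are c1→T, c2→M, c3→M, c4→B, c5→T; C's induced payoffs 4, 6, 4, 11, 6; outcome (B, c4), payoffs (14, 11).
C gets 11 moving first and 20 moving second, so C prefers to move second.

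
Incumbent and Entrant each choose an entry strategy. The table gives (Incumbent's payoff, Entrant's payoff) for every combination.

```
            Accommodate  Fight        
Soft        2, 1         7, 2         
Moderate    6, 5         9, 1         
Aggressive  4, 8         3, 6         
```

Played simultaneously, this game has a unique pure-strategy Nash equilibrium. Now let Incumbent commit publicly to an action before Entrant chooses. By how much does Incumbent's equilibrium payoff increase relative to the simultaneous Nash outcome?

Backward induction with Incumbent moving first.
- Soft: Entrant compares 1, 2 and picks Fight; Incumbent would get 7.
- Moderate: Entrant compares 5, 1 and picks Accommodate; Incumbent would get 6.
- Aggressive: Entrant compares 8, 6 and picks Accommodate; Incumbent would get 4.
Among 7, 6, 4, the best is 7 at Soft. Subgame-perfect outcome: (Soft, Fight) with payoffs (7, 2).
Now find the simultaneous Nash equilibrium.
Incumbent's best replies: Accommodate→Moderate; Fight→Moderate.
Entrant's best replies: Soft→Fight; Moderate→Accommodate; Aggressive→Accommodate.
Only (Moderate, Accommodate) has each player best-responding; Nash payoffs (6, 5).
Incumbent's commitment gain: 7 − 6 = 1.

1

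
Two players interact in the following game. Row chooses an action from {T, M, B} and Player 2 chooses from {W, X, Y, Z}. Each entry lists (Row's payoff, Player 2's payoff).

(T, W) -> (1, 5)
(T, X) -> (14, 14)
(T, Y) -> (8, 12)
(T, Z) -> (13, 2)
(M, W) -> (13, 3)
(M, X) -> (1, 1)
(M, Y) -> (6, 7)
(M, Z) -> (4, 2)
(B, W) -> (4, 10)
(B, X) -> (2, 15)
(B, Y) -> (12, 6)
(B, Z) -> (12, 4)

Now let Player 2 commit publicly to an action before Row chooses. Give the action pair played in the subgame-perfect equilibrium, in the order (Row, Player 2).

Backward induction with Player 2 moving first.
- W: BR = M, leader payoff 3.
- X: BR = T, leader payoff 14.
- Y: BR = B, leader payoff 6.
- Z: BR = T, leader payoff 2.
Player 2's induced payoffs are 3, 14, 6, 2, so Player 2 commits to X. Subgame-perfect outcome: (T, X) with payoffs (14, 14).

(T, X)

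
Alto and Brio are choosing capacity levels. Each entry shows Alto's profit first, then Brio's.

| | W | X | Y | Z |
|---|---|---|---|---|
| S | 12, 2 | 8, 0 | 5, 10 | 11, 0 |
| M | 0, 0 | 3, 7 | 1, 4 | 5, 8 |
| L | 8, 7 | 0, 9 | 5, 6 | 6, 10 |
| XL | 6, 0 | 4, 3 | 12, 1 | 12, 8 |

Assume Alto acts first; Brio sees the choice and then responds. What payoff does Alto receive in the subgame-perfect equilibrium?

Solve by backward induction (Alto leads).
- S: Brio compares 2, 0, 10, 0 and picks Y; Alto would get 5.
- M: Brio compares 0, 7, 4, 8 and picks Z; Alto would get 5.
- L: Brio compares 7, 9, 6, 10 and picks Z; Alto would get 6.
- XL: Brio compares 0, 3, 1, 8 and picks Z; Alto would get 12.
Among 5, 5, 6, 12, the best is 12 at XL. Subgame-perfect outcome: (XL, Z) with payoffs (12, 8).

12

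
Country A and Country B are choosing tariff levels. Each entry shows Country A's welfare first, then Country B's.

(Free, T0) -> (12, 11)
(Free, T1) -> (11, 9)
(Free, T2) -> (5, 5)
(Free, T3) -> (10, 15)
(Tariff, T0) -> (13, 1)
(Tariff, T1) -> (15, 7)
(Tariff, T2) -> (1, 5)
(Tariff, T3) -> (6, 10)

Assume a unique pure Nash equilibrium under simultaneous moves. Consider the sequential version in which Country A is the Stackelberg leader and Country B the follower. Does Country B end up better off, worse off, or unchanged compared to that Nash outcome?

unchanged

Country B best-responds to each possible Country A move:
- Free → Country B plays T3 (best of 11, 9, 5, 15); Country A gets 10.
- Tariff → Country B plays T3 (best of 1, 7, 5, 10); Country A gets 6.
Among 10, 6, the best is 10 at Free. Subgame-perfect outcome: (Free, T3) with payoffs (10, 15).
Under simultaneous play:
Country A's best replies: T0→Tariff; T1→Tariff; T2→Free; T3→Free.
Country B's best replies: Free→T3; Tariff→T3.
The unique mutual best reply is (Free, T3), giving (10, 15).
Country B earns 15 sequentially versus 15 at the Nash outcome: unchanged.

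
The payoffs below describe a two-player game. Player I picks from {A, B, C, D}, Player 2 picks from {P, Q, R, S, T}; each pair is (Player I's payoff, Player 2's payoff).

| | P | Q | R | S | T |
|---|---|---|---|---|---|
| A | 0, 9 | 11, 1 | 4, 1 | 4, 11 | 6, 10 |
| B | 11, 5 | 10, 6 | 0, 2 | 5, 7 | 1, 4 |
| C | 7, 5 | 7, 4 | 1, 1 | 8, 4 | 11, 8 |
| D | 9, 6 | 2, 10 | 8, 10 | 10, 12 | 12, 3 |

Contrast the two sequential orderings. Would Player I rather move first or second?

If Player I leads: Player 2's best replies are A→S, B→S, C→T, D→S; Player I's induced payoffs 4, 5, 11, 10; outcome (C, T), payoffs (11, 8).
If Player 2 leads: Player I's best replies are P→B, Q→A, R→D, S→D, T→D; Player 2's induced payoffs 5, 1, 10, 12, 3; outcome (D, S), payoffs (10, 12).
Player I gets 11 moving first and 10 moving second, so Player I prefers to move first.

first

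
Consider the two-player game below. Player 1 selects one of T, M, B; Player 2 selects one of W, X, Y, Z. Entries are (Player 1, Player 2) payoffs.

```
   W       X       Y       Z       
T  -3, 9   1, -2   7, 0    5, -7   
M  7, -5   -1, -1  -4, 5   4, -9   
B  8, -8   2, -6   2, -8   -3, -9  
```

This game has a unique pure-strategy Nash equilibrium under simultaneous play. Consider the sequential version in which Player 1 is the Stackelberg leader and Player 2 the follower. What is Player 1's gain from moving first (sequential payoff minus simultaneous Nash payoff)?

Solve by backward induction (Player 1 leads).
- T: Player 2 compares 9, -2, 0, -7 and picks W; Player 1 would get -3.
- M: Player 2 compares -5, -1, 5, -9 and picks Y; Player 1 would get -4.
- B: Player 2 compares -8, -6, -8, -9 and picks X; Player 1 would get 2.
Maximizing over -3, -4, 2, Player 1 chooses B. Subgame-perfect outcome: (B, X) with payoffs (2, -6).
Under simultaneous play:
Player 1's best replies: W→B; X→B; Y→T; Z→T.
Player 2's best replies: T→W; M→Y; B→X.
Only (B, X) has each player best-responding; Nash payoffs (2, -6).
Player 1's commitment gain: 2 − 2 = 0.

0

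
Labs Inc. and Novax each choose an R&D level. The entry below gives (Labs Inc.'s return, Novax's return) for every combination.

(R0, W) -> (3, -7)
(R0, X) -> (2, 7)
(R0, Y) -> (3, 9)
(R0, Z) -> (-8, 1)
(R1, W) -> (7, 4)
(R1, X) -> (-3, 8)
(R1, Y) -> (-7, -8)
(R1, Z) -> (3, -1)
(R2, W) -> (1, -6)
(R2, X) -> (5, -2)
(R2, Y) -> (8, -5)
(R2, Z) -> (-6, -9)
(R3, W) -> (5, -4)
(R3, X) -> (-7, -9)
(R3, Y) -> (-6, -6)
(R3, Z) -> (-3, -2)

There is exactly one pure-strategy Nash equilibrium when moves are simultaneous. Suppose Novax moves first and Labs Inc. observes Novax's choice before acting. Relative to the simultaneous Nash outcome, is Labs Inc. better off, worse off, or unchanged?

Backward induction with Novax moving first.
- W: Labs Inc. compares 3, 7, 1, 5 and picks R1; Novax would get 4.
- X: Labs Inc. compares 2, -3, 5, -7 and picks R2; Novax would get -2.
- Y: Labs Inc. compares 3, -7, 8, -6 and picks R2; Novax would get -5.
- Z: Labs Inc. compares -8, 3, -6, -3 and picks R1; Novax would get -1.
Maximizing over 4, -2, -5, -1, Novax chooses W. Subgame-perfect outcome: (R1, W) with payoffs (7, 4).
Now find the simultaneous Nash equilibrium.
Labs Inc.'s best replies: W→R1; X→R2; Y→R2; Z→R1.
Novax's best replies: R0→Y; R1→X; R2→X; R3→Z.
Only (R2, X) has each player best-responding; Nash payoffs (5, -2).
Labs Inc. earns 7 sequentially versus 5 at the Nash outcome: better off.

better off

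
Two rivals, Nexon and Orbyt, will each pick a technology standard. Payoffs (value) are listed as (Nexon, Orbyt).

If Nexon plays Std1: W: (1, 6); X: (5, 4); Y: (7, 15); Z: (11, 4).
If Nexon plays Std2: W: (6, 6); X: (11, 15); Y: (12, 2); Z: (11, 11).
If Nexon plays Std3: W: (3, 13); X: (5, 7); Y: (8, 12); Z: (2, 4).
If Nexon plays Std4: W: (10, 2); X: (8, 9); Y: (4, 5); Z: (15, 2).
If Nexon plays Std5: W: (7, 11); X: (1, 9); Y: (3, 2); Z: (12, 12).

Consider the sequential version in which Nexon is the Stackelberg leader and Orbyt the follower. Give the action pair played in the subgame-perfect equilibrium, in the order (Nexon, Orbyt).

Backward induction with Nexon moving first.
- Std1: BR = Y, leader payoff 7.
- Std2: BR = X, leader payoff 11.
- Std3: BR = W, leader payoff 3.
- Std4: BR = X, leader payoff 8.
- Std5: BR = Z, leader payoff 12.
Maximizing over 7, 11, 3, 8, 12, Nexon chooses Std5. Subgame-perfect outcome: (Std5, Z) with payoffs (12, 12).

(Std5, Z)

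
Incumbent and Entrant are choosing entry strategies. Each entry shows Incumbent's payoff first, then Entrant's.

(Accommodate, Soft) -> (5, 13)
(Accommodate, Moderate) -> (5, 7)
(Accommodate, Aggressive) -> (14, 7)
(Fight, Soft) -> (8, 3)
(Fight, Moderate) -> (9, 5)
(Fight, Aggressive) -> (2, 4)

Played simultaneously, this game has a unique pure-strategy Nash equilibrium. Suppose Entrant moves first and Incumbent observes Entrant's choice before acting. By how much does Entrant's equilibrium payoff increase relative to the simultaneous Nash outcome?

Work backward from Incumbent's decision.
- Soft: Incumbent compares 5, 8 and picks Fight; Entrant would get 3.
- Moderate: Incumbent compares 5, 9 and picks Fight; Entrant would get 5.
- Aggressive: Incumbent compares 14, 2 and picks Accommodate; Entrant would get 7.
Entrant's induced payoffs are 3, 5, 7, so Entrant commits to Aggressive. Subgame-perfect outcome: (Accommodate, Aggressive) with payoffs (14, 7).
For the simultaneous game, intersect best replies.
Incumbent's best replies: Soft→Fight; Moderate→Fight; Aggressive→Accommodate.
Entrant's best replies: Accommodate→Soft; Fight→Moderate.
Only (Fight, Moderate) has each player best-responding; Nash payoffs (9, 5).
Entrant's commitment gain: 7 − 5 = 2.

2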